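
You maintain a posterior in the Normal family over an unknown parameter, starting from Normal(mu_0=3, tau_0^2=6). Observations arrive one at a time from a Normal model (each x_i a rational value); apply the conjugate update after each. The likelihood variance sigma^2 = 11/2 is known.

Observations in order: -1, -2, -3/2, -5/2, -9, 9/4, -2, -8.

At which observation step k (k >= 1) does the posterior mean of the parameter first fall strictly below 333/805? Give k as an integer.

k = 2

obs 1: x=-1 → posterior Normal(21/23, 66/23)
obs 2: x=-2 → posterior Normal(-3/35, 66/35)
obs 3: x=-3/2 → posterior Normal(-21/47, 66/47)
obs 4: x=-5/2 → posterior Normal(-51/59, 66/59)
obs 5: x=-9 → posterior Normal(-159/71, 66/71)
obs 6: x=9/4 → posterior Normal(-132/83, 66/83)
obs 7: x=-2 → posterior Normal(-156/95, 66/95)
obs 8: x=-8 → posterior Normal(-252/107, 66/107)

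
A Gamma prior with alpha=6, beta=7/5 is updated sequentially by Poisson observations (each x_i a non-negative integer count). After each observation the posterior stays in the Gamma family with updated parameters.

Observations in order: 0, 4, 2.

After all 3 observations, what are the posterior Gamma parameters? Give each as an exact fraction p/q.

alpha=12, beta=22/5

obs 1: x=0 → posterior Gamma(6, 12/5)
obs 2: x=4 → posterior Gamma(10, 17/5)
obs 3: x=2 → posterior Gamma(12, 22/5)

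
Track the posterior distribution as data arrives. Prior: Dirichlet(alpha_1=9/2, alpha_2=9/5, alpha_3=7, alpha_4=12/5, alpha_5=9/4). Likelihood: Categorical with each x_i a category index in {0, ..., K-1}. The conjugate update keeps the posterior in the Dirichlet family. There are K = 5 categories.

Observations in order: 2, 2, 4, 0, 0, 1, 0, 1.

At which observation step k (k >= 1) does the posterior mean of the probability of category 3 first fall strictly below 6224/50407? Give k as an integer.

obs 1: x=2 → posterior Dirichlet(9/2, 9/5, 8, 12/5, 9/4)
obs 2: x=2 → posterior Dirichlet(9/2, 9/5, 9, 12/5, 9/4)
obs 3: x=4 → posterior Dirichlet(9/2, 9/5, 9, 12/5, 13/4)
obs 4: x=0 → posterior Dirichlet(11/2, 9/5, 9, 12/5, 13/4)
obs 5: x=0 → posterior Dirichlet(13/2, 9/5, 9, 12/5, 13/4)
obs 6: x=1 → posterior Dirichlet(13/2, 14/5, 9, 12/5, 13/4)
obs 7: x=0 → posterior Dirichlet(15/2, 14/5, 9, 12/5, 13/4)
obs 8: x=1 → posterior Dirichlet(15/2, 19/5, 9, 12/5, 13/4)

k = 2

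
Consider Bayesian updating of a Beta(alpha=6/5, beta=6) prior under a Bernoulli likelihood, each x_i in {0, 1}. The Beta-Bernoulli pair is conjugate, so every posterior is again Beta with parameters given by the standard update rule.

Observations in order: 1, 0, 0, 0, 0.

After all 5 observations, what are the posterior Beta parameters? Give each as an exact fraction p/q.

obs 1: x=1 → posterior Beta(11/5, 6)
obs 2: x=0 → posterior Beta(11/5, 7)
obs 3: x=0 → posterior Beta(11/5, 8)
obs 4: x=0 → posterior Beta(11/5, 9)
obs 5: x=0 → posterior Beta(11/5, 10)

alpha=11/5, beta=10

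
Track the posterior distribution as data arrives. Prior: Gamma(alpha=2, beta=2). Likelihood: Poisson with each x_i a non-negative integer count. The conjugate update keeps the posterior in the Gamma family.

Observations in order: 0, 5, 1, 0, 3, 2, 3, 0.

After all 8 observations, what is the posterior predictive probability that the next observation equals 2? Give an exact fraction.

obs 1: x=0 → posterior Gamma(2, 3)
obs 2: x=5 → posterior Gamma(7, 4)
obs 3: x=1 → posterior Gamma(8, 5)
obs 4: x=0 → posterior Gamma(8, 6)
obs 5: x=3 → posterior Gamma(11, 7)
obs 6: x=2 → posterior Gamma(13, 8)
obs 7: x=3 → posterior Gamma(16, 9)
obs 8: x=0 → posterior Gamma(16, 10)

1360000000000000000/5559917313492231481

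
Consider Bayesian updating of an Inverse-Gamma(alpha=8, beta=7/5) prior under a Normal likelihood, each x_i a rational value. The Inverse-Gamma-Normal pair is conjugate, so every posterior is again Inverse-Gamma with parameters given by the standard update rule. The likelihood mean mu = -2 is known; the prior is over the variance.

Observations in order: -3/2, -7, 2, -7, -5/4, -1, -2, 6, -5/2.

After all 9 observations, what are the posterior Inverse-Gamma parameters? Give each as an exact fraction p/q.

obs 1: x=-3/2 → posterior Inverse-Gamma(17/2, 61/40)
obs 2: x=-7 → posterior Inverse-Gamma(9, 561/40)
obs 3: x=2 → posterior Inverse-Gamma(19/2, 881/40)
obs 4: x=-7 → posterior Inverse-Gamma(10, 1381/40)
obs 5: x=-5/4 → posterior Inverse-Gamma(21/2, 5569/160)
obs 6: x=-1 → posterior Inverse-Gamma(11, 5649/160)
obs 7: x=-2 → posterior Inverse-Gamma(23/2, 5649/160)
obs 8: x=6 → posterior Inverse-Gamma(12, 10769/160)
obs 9: x=-5/2 → posterior Inverse-Gamma(25/2, 10789/160)

alpha=25/2, beta=10789/160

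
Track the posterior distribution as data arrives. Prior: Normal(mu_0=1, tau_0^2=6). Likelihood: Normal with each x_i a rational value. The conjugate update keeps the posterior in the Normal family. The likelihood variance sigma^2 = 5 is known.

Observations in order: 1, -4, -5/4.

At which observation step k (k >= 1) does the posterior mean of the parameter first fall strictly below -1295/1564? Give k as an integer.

k = 3

obs 1: x=1 → posterior Normal(1, 30/11)
obs 2: x=-4 → posterior Normal(-13/17, 30/17)
obs 3: x=-5/4 → posterior Normal(-41/46, 30/23)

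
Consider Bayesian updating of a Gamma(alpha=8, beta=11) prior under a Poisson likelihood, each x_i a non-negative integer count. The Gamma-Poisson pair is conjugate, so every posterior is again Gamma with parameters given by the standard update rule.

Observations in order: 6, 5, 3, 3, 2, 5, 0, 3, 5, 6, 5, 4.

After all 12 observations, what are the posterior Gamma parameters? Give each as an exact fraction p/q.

obs 1: x=6 → posterior Gamma(14, 12)
obs 2: x=5 → posterior Gamma(19, 13)
obs 3: x=3 → posterior Gamma(22, 14)
obs 4: x=3 → posterior Gamma(25, 15)
obs 5: x=2 → posterior Gamma(27, 16)
obs 6: x=5 → posterior Gamma(32, 17)
obs 7: x=0 → posterior Gamma(32, 18)
obs 8: x=3 → posterior Gamma(35, 19)
obs 9: x=5 → posterior Gamma(40, 20)
obs 10: x=6 → posterior Gamma(46, 21)
obs 11: x=5 → posterior Gamma(51, 22)
obs 12: x=4 → posterior Gamma(55, 23)

alpha=55, beta=23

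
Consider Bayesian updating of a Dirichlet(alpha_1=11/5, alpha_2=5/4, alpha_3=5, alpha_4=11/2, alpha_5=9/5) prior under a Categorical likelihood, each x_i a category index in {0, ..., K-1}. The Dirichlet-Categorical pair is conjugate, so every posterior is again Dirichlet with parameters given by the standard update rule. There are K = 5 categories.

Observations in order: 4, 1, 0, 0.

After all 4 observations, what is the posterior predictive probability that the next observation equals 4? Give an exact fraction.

56/395

obs 1: x=4 → posterior Dirichlet(11/5, 5/4, 5, 11/2, 14/5)
obs 2: x=1 → posterior Dirichlet(11/5, 9/4, 5, 11/2, 14/5)
obs 3: x=0 → posterior Dirichlet(16/5, 9/4, 5, 11/2, 14/5)
obs 4: x=0 → posterior Dirichlet(21/5, 9/4, 5, 11/2, 14/5)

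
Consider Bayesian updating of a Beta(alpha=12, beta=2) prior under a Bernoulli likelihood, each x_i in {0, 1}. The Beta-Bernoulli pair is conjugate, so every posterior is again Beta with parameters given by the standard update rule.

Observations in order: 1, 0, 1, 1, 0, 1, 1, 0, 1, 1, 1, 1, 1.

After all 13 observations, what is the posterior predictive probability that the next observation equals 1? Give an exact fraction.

obs 1: x=1 → posterior Beta(13, 2)
obs 2: x=0 → posterior Beta(13, 3)
obs 3: x=1 → posterior Beta(14, 3)
obs 4: x=1 → posterior Beta(15, 3)
obs 5: x=0 → posterior Beta(15, 4)
obs 6: x=1 → posterior Beta(16, 4)
obs 7: x=1 → posterior Beta(17, 4)
obs 8: x=0 → posterior Beta(17, 5)
obs 9: x=1 → posterior Beta(18, 5)
obs 10: x=1 → posterior Beta(19, 5)
obs 11: x=1 → posterior Beta(20, 5)
obs 12: x=1 → posterior Beta(21, 5)
obs 13: x=1 → posterior Beta(22, 5)

22/27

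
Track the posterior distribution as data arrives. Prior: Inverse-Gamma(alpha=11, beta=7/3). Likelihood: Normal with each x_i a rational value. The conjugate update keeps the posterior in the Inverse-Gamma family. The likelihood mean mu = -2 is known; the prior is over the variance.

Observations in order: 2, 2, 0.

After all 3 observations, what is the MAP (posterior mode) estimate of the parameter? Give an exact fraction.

122/81

obs 1: x=2 → posterior Inverse-Gamma(23/2, 31/3)
obs 2: x=2 → posterior Inverse-Gamma(12, 55/3)
obs 3: x=0 → posterior Inverse-Gamma(25/2, 61/3)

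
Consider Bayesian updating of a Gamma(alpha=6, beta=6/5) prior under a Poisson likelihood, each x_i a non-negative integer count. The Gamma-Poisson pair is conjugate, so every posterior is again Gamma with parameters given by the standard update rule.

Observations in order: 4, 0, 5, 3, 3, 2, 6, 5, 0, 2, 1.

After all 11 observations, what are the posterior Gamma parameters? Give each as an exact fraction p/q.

alpha=37, beta=61/5

obs 1: x=4 → posterior Gamma(10, 11/5)
obs 2: x=0 → posterior Gamma(10, 16/5)
obs 3: x=5 → posterior Gamma(15, 21/5)
obs 4: x=3 → posterior Gamma(18, 26/5)
obs 5: x=3 → posterior Gamma(21, 31/5)
obs 6: x=2 → posterior Gamma(23, 36/5)
obs 7: x=6 → posterior Gamma(29, 41/5)
obs 8: x=5 → posterior Gamma(34, 46/5)
obs 9: x=0 → posterior Gamma(34, 51/5)
obs 10: x=2 → posterior Gamma(36, 56/5)
obs 11: x=1 → posterior Gamma(37, 61/5)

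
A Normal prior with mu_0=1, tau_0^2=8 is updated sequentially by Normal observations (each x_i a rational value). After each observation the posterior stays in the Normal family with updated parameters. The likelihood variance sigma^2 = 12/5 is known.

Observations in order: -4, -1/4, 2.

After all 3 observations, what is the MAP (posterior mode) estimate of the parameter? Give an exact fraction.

obs 1: x=-4 → posterior Normal(-37/13, 24/13)
obs 2: x=-1/4 → posterior Normal(-79/46, 24/23)
obs 3: x=2 → posterior Normal(-13/22, 8/11)

-13/22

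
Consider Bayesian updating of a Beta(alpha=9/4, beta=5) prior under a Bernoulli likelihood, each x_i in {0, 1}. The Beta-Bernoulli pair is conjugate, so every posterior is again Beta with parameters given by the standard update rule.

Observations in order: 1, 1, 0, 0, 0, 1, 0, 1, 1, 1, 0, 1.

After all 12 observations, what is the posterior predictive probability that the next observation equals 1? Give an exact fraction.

obs 1: x=1 → posterior Beta(13/4, 5)
obs 2: x=1 → posterior Beta(17/4, 5)
obs 3: x=0 → posterior Beta(17/4, 6)
obs 4: x=0 → posterior Beta(17/4, 7)
obs 5: x=0 → posterior Beta(17/4, 8)
obs 6: x=1 → posterior Beta(21/4, 8)
obs 7: x=0 → posterior Beta(21/4, 9)
obs 8: x=1 → posterior Beta(25/4, 9)
obs 9: x=1 → posterior Beta(29/4, 9)
obs 10: x=1 → posterior Beta(33/4, 9)
obs 11: x=0 → posterior Beta(33/4, 10)
obs 12: x=1 → posterior Beta(37/4, 10)

37/77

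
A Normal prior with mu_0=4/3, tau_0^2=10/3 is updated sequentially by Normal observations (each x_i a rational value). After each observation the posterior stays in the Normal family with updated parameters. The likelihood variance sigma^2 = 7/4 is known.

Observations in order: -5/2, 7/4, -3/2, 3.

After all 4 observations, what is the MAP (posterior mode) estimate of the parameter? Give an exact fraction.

58/181

obs 1: x=-5/2 → posterior Normal(-72/61, 70/61)
obs 2: x=7/4 → posterior Normal(-2/101, 70/101)
obs 3: x=-3/2 → posterior Normal(-62/141, 70/141)
obs 4: x=3 → posterior Normal(58/181, 70/181)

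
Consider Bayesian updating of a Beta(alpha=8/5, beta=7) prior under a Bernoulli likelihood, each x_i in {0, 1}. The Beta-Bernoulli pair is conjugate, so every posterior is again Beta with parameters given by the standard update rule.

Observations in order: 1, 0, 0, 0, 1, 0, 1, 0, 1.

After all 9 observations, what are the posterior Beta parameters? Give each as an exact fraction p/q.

alpha=28/5, beta=12

obs 1: x=1 → posterior Beta(13/5, 7)
obs 2: x=0 → posterior Beta(13/5, 8)
obs 3: x=0 → posterior Beta(13/5, 9)
obs 4: x=0 → posterior Beta(13/5, 10)
obs 5: x=1 → posterior Beta(18/5, 10)
obs 6: x=0 → posterior Beta(18/5, 11)
obs 7: x=1 → posterior Beta(23/5, 11)
obs 8: x=0 → posterior Beta(23/5, 12)
obs 9: x=1 → posterior Beta(28/5, 12)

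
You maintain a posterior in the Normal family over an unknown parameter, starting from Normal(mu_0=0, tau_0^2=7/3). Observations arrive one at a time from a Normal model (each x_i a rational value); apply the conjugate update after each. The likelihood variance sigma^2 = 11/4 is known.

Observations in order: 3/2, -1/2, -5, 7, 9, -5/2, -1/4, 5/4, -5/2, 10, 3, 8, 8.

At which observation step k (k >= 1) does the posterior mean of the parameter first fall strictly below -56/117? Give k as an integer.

obs 1: x=3/2 → posterior Normal(42/61, 77/61)
obs 2: x=-1/2 → posterior Normal(28/89, 77/89)
obs 3: x=-5 → posterior Normal(-112/117, 77/117)
obs 4: x=7 → posterior Normal(84/145, 77/145)
obs 5: x=9 → posterior Normal(336/173, 77/173)
obs 6: x=-5/2 → posterior Normal(266/201, 77/201)
obs 7: x=-1/4 → posterior Normal(259/229, 77/229)
obs 8: x=5/4 → posterior Normal(294/257, 77/257)
obs 9: x=-5/2 → posterior Normal(224/285, 77/285)
obs 10: x=10 → posterior Normal(504/313, 77/313)
obs 11: x=3 → posterior Normal(588/341, 7/31)
obs 12: x=8 → posterior Normal(812/369, 77/369)
obs 13: x=8 → posterior Normal(1036/397, 77/397)

k = 3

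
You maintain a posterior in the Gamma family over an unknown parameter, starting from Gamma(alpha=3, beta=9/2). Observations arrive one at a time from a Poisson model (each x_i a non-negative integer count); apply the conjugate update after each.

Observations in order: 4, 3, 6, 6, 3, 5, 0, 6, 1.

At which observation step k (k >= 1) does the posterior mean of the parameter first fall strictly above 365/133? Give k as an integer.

obs 1: x=4 → posterior Gamma(7, 11/2)
obs 2: x=3 → posterior Gamma(10, 13/2)
obs 3: x=6 → posterior Gamma(16, 15/2)
obs 4: x=6 → posterior Gamma(22, 17/2)
obs 5: x=3 → posterior Gamma(25, 19/2)
obs 6: x=5 → posterior Gamma(30, 21/2)
obs 7: x=0 → posterior Gamma(30, 23/2)
obs 8: x=6 → posterior Gamma(36, 25/2)
obs 9: x=1 → posterior Gamma(37, 27/2)

k = 6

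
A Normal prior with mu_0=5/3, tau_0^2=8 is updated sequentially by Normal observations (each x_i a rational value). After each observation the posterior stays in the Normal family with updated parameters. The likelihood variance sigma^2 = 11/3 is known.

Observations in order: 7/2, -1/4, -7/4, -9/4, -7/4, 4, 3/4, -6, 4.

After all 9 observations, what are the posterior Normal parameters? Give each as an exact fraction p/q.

obs 1: x=7/2 → posterior Normal(307/105, 88/35)
obs 2: x=-1/4 → posterior Normal(289/177, 88/59)
obs 3: x=-7/4 → posterior Normal(163/249, 88/83)
obs 4: x=-9/4 → posterior Normal(1/321, 88/107)
obs 5: x=-7/4 → posterior Normal(-125/393, 88/131)
obs 6: x=4 → posterior Normal(163/465, 88/155)
obs 7: x=3/4 → posterior Normal(217/537, 88/179)
obs 8: x=-6 → posterior Normal(-215/609, 88/203)
obs 9: x=4 → posterior Normal(73/681, 88/227)

mu_0=73/681, tau_0^2=88/227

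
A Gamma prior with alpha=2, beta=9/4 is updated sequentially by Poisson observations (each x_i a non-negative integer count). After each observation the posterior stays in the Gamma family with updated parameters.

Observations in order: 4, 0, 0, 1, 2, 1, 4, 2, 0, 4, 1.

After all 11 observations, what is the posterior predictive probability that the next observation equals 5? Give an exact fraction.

obs 1: x=4 → posterior Gamma(6, 13/4)
obs 2: x=0 → posterior Gamma(6, 17/4)
obs 3: x=0 → posterior Gamma(6, 21/4)
obs 4: x=1 → posterior Gamma(7, 25/4)
obs 5: x=2 → posterior Gamma(9, 29/4)
obs 6: x=1 → posterior Gamma(10, 33/4)
obs 7: x=4 → posterior Gamma(14, 37/4)
obs 8: x=2 → posterior Gamma(16, 41/4)
obs 9: x=0 → posterior Gamma(16, 45/4)
obs 10: x=4 → posterior Gamma(20, 49/4)
obs 11: x=1 → posterior Gamma(21, 53/4)

29397593440265062994993493214007816469125120/1498390437467067859253866319770968942912889083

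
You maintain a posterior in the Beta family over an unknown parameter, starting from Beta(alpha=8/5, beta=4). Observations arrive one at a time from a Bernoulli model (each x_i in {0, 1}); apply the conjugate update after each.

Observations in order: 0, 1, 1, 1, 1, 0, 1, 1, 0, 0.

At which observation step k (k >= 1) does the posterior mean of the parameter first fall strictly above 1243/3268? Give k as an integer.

k = 3

obs 1: x=0 → posterior Beta(8/5, 5)
obs 2: x=1 → posterior Beta(13/5, 5)
obs 3: x=1 → posterior Beta(18/5, 5)
obs 4: x=1 → posterior Beta(23/5, 5)
obs 5: x=1 → posterior Beta(28/5, 5)
obs 6: x=0 → posterior Beta(28/5, 6)
obs 7: x=1 → posterior Beta(33/5, 6)
obs 8: x=1 → posterior Beta(38/5, 6)
obs 9: x=0 → posterior Beta(38/5, 7)
obs 10: x=0 → posterior Beta(38/5, 8)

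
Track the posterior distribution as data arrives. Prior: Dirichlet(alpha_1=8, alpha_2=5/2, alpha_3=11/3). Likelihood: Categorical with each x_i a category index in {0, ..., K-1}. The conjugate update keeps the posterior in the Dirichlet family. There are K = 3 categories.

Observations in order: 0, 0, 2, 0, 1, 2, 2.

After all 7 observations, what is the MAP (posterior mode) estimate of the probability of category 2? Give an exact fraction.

obs 1: x=0 → posterior Dirichlet(9, 5/2, 11/3)
obs 2: x=0 → posterior Dirichlet(10, 5/2, 11/3)
obs 3: x=2 → posterior Dirichlet(10, 5/2, 14/3)
obs 4: x=0 → posterior Dirichlet(11, 5/2, 14/3)
obs 5: x=1 → posterior Dirichlet(11, 7/2, 14/3)
obs 6: x=2 → posterior Dirichlet(11, 7/2, 17/3)
obs 7: x=2 → posterior Dirichlet(11, 7/2, 20/3)

34/109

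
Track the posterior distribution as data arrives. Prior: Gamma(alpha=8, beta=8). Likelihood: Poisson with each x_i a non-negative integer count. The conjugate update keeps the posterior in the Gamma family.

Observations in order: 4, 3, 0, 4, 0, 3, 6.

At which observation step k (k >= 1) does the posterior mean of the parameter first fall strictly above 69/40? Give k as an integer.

obs 1: x=4 → posterior Gamma(12, 9)
obs 2: x=3 → posterior Gamma(15, 10)
obs 3: x=0 → posterior Gamma(15, 11)
obs 4: x=4 → posterior Gamma(19, 12)
obs 5: x=0 → posterior Gamma(19, 13)
obs 6: x=3 → posterior Gamma(22, 14)
obs 7: x=6 → posterior Gamma(28, 15)

k = 7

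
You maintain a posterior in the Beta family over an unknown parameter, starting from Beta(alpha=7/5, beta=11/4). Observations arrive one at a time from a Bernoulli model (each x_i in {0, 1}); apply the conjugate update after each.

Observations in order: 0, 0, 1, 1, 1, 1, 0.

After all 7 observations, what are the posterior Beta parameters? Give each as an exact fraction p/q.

obs 1: x=0 → posterior Beta(7/5, 15/4)
obs 2: x=0 → posterior Beta(7/5, 19/4)
obs 3: x=1 → posterior Beta(12/5, 19/4)
obs 4: x=1 → posterior Beta(17/5, 19/4)
obs 5: x=1 → posterior Beta(22/5, 19/4)
obs 6: x=1 → posterior Beta(27/5, 19/4)
obs 7: x=0 → posterior Beta(27/5, 23/4)

alpha=27/5, beta=23/4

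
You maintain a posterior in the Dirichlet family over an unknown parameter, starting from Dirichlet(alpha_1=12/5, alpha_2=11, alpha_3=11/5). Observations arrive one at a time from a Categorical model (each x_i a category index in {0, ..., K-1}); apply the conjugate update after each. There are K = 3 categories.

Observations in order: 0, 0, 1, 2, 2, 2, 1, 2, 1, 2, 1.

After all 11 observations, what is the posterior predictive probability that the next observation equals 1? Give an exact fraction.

obs 1: x=0 → posterior Dirichlet(17/5, 11, 11/5)
obs 2: x=0 → posterior Dirichlet(22/5, 11, 11/5)
obs 3: x=1 → posterior Dirichlet(22/5, 12, 11/5)
obs 4: x=2 → posterior Dirichlet(22/5, 12, 16/5)
obs 5: x=2 → posterior Dirichlet(22/5, 12, 21/5)
obs 6: x=2 → posterior Dirichlet(22/5, 12, 26/5)
obs 7: x=1 → posterior Dirichlet(22/5, 13, 26/5)
obs 8: x=2 → posterior Dirichlet(22/5, 13, 31/5)
obs 9: x=1 → posterior Dirichlet(22/5, 14, 31/5)
obs 10: x=2 → posterior Dirichlet(22/5, 14, 36/5)
obs 11: x=1 → posterior Dirichlet(22/5, 15, 36/5)

75/133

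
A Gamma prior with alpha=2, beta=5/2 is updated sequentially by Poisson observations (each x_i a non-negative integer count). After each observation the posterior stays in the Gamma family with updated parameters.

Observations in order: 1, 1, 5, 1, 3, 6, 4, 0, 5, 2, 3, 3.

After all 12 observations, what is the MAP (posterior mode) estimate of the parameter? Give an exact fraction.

70/29

obs 1: x=1 → posterior Gamma(3, 7/2)
obs 2: x=1 → posterior Gamma(4, 9/2)
obs 3: x=5 → posterior Gamma(9, 11/2)
obs 4: x=1 → posterior Gamma(10, 13/2)
obs 5: x=3 → posterior Gamma(13, 15/2)
obs 6: x=6 → posterior Gamma(19, 17/2)
obs 7: x=4 → posterior Gamma(23, 19/2)
obs 8: x=0 → posterior Gamma(23, 21/2)
obs 9: x=5 → posterior Gamma(28, 23/2)
obs 10: x=2 → posterior Gamma(30, 25/2)
obs 11: x=3 → posterior Gamma(33, 27/2)
obs 12: x=3 → posterior Gamma(36, 29/2)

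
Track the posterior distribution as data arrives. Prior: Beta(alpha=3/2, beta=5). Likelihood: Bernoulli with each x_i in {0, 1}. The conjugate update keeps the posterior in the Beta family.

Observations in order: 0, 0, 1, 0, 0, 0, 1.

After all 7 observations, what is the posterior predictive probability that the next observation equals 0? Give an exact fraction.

obs 1: x=0 → posterior Beta(3/2, 6)
obs 2: x=0 → posterior Beta(3/2, 7)
obs 3: x=1 → posterior Beta(5/2, 7)
obs 4: x=0 → posterior Beta(5/2, 8)
obs 5: x=0 → posterior Beta(5/2, 9)
obs 6: x=0 → posterior Beta(5/2, 10)
obs 7: x=1 → posterior Beta(7/2, 10)

20/27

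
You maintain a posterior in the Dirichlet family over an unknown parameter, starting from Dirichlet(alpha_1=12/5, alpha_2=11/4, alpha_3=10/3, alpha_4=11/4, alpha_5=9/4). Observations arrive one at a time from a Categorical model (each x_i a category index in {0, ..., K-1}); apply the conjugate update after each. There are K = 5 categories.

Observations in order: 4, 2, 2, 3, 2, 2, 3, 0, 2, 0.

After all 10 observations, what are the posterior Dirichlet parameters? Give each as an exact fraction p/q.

alpha_1=22/5, alpha_2=11/4, alpha_3=25/3, alpha_4=19/4, alpha_5=13/4

obs 1: x=4 → posterior Dirichlet(12/5, 11/4, 10/3, 11/4, 13/4)
obs 2: x=2 → posterior Dirichlet(12/5, 11/4, 13/3, 11/4, 13/4)
obs 3: x=2 → posterior Dirichlet(12/5, 11/4, 16/3, 11/4, 13/4)
obs 4: x=3 → posterior Dirichlet(12/5, 11/4, 16/3, 15/4, 13/4)
obs 5: x=2 → posterior Dirichlet(12/5, 11/4, 19/3, 15/4, 13/4)
obs 6: x=2 → posterior Dirichlet(12/5, 11/4, 22/3, 15/4, 13/4)
obs 7: x=3 → posterior Dirichlet(12/5, 11/4, 22/3, 19/4, 13/4)
obs 8: x=0 → posterior Dirichlet(17/5, 11/4, 22/3, 19/4, 13/4)
obs 9: x=2 → posterior Dirichlet(17/5, 11/4, 25/3, 19/4, 13/4)
obs 10: x=0 → posterior Dirichlet(22/5, 11/4, 25/3, 19/4, 13/4)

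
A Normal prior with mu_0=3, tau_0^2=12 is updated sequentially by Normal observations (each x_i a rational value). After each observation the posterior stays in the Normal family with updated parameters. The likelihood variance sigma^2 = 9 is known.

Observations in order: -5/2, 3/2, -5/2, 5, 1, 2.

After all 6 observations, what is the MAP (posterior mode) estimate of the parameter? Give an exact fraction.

1

obs 1: x=-5/2 → posterior Normal(-1/7, 36/7)
obs 2: x=3/2 → posterior Normal(5/11, 36/11)
obs 3: x=-5/2 → posterior Normal(-1/3, 12/5)
obs 4: x=5 → posterior Normal(15/19, 36/19)
obs 5: x=1 → posterior Normal(19/23, 36/23)
obs 6: x=2 → posterior Normal(1, 4/3)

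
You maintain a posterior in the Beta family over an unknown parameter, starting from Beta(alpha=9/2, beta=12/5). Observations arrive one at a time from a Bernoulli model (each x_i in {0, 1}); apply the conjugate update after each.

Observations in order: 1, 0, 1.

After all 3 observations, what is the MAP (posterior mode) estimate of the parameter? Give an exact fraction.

55/79

obs 1: x=1 → posterior Beta(11/2, 12/5)
obs 2: x=0 → posterior Beta(11/2, 17/5)
obs 3: x=1 → posterior Beta(13/2, 17/5)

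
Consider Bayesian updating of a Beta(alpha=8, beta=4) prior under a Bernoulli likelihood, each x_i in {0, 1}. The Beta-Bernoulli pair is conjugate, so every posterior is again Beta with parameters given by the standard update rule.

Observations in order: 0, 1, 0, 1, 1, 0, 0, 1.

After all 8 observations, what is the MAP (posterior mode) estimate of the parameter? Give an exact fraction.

11/18

obs 1: x=0 → posterior Beta(8, 5)
obs 2: x=1 → posterior Beta(9, 5)
obs 3: x=0 → posterior Beta(9, 6)
obs 4: x=1 → posterior Beta(10, 6)
obs 5: x=1 → posterior Beta(11, 6)
obs 6: x=0 → posterior Beta(11, 7)
obs 7: x=0 → posterior Beta(11, 8)
obs 8: x=1 → posterior Beta(12, 8)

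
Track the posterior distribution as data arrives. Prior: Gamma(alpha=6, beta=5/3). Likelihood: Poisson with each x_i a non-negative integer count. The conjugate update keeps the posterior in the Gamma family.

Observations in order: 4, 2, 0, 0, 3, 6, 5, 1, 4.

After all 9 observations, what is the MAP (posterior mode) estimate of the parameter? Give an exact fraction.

45/16

obs 1: x=4 → posterior Gamma(10, 8/3)
obs 2: x=2 → posterior Gamma(12, 11/3)
obs 3: x=0 → posterior Gamma(12, 14/3)
obs 4: x=0 → posterior Gamma(12, 17/3)
obs 5: x=3 → posterior Gamma(15, 20/3)
obs 6: x=6 → posterior Gamma(21, 23/3)
obs 7: x=5 → posterior Gamma(26, 26/3)
obs 8: x=1 → posterior Gamma(27, 29/3)
obs 9: x=4 → posterior Gamma(31, 32/3)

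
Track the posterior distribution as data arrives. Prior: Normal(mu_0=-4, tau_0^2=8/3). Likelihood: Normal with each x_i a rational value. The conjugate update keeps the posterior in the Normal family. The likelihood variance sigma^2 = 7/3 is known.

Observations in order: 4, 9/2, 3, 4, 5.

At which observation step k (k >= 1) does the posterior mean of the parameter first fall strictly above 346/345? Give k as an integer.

obs 1: x=4 → posterior Normal(4/15, 56/45)
obs 2: x=9/2 → posterior Normal(40/23, 56/69)
obs 3: x=3 → posterior Normal(64/31, 56/93)
obs 4: x=4 → posterior Normal(32/13, 56/117)
obs 5: x=5 → posterior Normal(136/47, 56/141)

k = 2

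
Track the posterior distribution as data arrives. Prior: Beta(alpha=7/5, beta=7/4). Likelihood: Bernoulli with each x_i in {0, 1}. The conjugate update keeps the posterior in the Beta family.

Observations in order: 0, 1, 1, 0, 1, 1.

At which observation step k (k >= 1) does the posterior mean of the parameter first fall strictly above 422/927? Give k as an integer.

obs 1: x=0 → posterior Beta(7/5, 11/4)
obs 2: x=1 → posterior Beta(12/5, 11/4)
obs 3: x=1 → posterior Beta(17/5, 11/4)
obs 4: x=0 → posterior Beta(17/5, 15/4)
obs 5: x=1 → posterior Beta(22/5, 15/4)
obs 6: x=1 → posterior Beta(27/5, 15/4)

k = 2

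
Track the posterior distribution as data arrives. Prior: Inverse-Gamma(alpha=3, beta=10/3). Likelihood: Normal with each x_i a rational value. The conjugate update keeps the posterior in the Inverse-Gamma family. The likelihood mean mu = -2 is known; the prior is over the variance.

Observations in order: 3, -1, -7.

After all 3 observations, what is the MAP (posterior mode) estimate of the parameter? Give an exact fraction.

obs 1: x=3 → posterior Inverse-Gamma(7/2, 95/6)
obs 2: x=-1 → posterior Inverse-Gamma(4, 49/3)
obs 3: x=-7 → posterior Inverse-Gamma(9/2, 173/6)

173/33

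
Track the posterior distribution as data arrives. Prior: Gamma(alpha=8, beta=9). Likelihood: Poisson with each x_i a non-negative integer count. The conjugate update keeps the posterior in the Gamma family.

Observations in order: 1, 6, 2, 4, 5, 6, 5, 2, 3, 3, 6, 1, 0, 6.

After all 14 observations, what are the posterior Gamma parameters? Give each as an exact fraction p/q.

alpha=58, beta=23

obs 1: x=1 → posterior Gamma(9, 10)
obs 2: x=6 → posterior Gamma(15, 11)
obs 3: x=2 → posterior Gamma(17, 12)
obs 4: x=4 → posterior Gamma(21, 13)
obs 5: x=5 → posterior Gamma(26, 14)
obs 6: x=6 → posterior Gamma(32, 15)
obs 7: x=5 → posterior Gamma(37, 16)
obs 8: x=2 → posterior Gamma(39, 17)
obs 9: x=3 → posterior Gamma(42, 18)
obs 10: x=3 → posterior Gamma(45, 19)
obs 11: x=6 → posterior Gamma(51, 20)
obs 12: x=1 → posterior Gamma(52, 21)
obs 13: x=0 → posterior Gamma(52, 22)
obs 14: x=6 → posterior Gamma(58, 23)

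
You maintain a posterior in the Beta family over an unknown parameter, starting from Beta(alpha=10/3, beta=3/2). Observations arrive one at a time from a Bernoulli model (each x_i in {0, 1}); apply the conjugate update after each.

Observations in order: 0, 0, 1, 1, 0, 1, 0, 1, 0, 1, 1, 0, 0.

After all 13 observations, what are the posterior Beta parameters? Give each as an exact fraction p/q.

obs 1: x=0 → posterior Beta(10/3, 5/2)
obs 2: x=0 → posterior Beta(10/3, 7/2)
obs 3: x=1 → posterior Beta(13/3, 7/2)
obs 4: x=1 → posterior Beta(16/3, 7/2)
obs 5: x=0 → posterior Beta(16/3, 9/2)
obs 6: x=1 → posterior Beta(19/3, 9/2)
obs 7: x=0 → posterior Beta(19/3, 11/2)
obs 8: x=1 → posterior Beta(22/3, 11/2)
obs 9: x=0 → posterior Beta(22/3, 13/2)
obs 10: x=1 → posterior Beta(25/3, 13/2)
obs 11: x=1 → posterior Beta(28/3, 13/2)
obs 12: x=0 → posterior Beta(28/3, 15/2)
obs 13: x=0 → posterior Beta(28/3, 17/2)

alpha=28/3, beta=17/2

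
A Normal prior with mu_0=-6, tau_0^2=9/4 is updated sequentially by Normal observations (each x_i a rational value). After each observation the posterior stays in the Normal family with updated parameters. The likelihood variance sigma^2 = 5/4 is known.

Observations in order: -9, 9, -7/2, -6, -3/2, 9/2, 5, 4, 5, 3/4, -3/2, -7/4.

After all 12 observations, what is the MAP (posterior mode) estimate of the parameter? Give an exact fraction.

obs 1: x=-9 → posterior Normal(-111/14, 45/56)
obs 2: x=9 → posterior Normal(-30/23, 45/92)
obs 3: x=-7/2 → posterior Normal(-123/64, 45/128)
obs 4: x=-6 → posterior Normal(-231/82, 45/164)
obs 5: x=-3/2 → posterior Normal(-129/50, 9/40)
obs 6: x=9/2 → posterior Normal(-3/2, 45/236)
obs 7: x=5 → posterior Normal(-87/136, 45/272)
obs 8: x=4 → posterior Normal(-15/154, 45/308)
obs 9: x=5 → posterior Normal(75/172, 45/344)
obs 10: x=3/4 → posterior Normal(177/380, 9/76)
obs 11: x=-3/2 → posterior Normal(123/416, 45/416)
obs 12: x=-7/4 → posterior Normal(15/113, 45/452)

15/113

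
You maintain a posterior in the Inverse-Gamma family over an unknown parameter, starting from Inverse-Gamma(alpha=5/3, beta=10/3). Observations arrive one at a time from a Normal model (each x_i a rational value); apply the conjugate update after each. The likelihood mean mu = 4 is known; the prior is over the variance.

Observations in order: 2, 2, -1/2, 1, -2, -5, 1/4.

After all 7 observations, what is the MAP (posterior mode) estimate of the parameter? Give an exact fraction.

obs 1: x=2 → posterior Inverse-Gamma(13/6, 16/3)
obs 2: x=2 → posterior Inverse-Gamma(8/3, 22/3)
obs 3: x=-1/2 → posterior Inverse-Gamma(19/6, 419/24)
obs 4: x=1 → posterior Inverse-Gamma(11/3, 527/24)
obs 5: x=-2 → posterior Inverse-Gamma(25/6, 959/24)
obs 6: x=-5 → posterior Inverse-Gamma(14/3, 1931/24)
obs 7: x=1/4 → posterior Inverse-Gamma(31/6, 8399/96)

227/16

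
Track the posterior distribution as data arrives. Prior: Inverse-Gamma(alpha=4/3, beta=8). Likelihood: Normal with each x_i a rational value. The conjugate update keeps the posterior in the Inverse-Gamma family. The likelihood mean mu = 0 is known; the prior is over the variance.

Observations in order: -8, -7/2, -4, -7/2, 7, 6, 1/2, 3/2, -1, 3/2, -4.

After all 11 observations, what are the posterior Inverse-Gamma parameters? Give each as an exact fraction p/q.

obs 1: x=-8 → posterior Inverse-Gamma(11/6, 40)
obs 2: x=-7/2 → posterior Inverse-Gamma(7/3, 369/8)
obs 3: x=-4 → posterior Inverse-Gamma(17/6, 433/8)
obs 4: x=-7/2 → posterior Inverse-Gamma(10/3, 241/4)
obs 5: x=7 → posterior Inverse-Gamma(23/6, 339/4)
obs 6: x=6 → posterior Inverse-Gamma(13/3, 411/4)
obs 7: x=1/2 → posterior Inverse-Gamma(29/6, 823/8)
obs 8: x=3/2 → posterior Inverse-Gamma(16/3, 104)
obs 9: x=-1 → posterior Inverse-Gamma(35/6, 209/2)
obs 10: x=3/2 → posterior Inverse-Gamma(19/3, 845/8)
obs 11: x=-4 → posterior Inverse-Gamma(41/6, 909/8)

alpha=41/6, beta=909/8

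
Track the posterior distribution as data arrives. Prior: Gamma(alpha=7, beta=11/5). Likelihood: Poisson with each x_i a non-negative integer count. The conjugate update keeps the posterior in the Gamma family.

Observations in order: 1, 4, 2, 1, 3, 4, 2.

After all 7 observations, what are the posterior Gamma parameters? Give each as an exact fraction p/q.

alpha=24, beta=46/5

obs 1: x=1 → posterior Gamma(8, 16/5)
obs 2: x=4 → posterior Gamma(12, 21/5)
obs 3: x=2 → posterior Gamma(14, 26/5)
obs 4: x=1 → posterior Gamma(15, 31/5)
obs 5: x=3 → posterior Gamma(18, 36/5)
obs 6: x=4 → posterior Gamma(22, 41/5)
obs 7: x=2 → posterior Gamma(24, 46/5)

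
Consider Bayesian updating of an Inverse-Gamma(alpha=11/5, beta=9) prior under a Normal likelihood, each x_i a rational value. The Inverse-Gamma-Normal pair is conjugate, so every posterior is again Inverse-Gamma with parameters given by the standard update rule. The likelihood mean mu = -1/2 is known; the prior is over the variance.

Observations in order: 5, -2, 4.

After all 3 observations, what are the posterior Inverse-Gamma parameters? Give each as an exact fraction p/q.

obs 1: x=5 → posterior Inverse-Gamma(27/10, 193/8)
obs 2: x=-2 → posterior Inverse-Gamma(16/5, 101/4)
obs 3: x=4 → posterior Inverse-Gamma(37/10, 283/8)

alpha=37/10, beta=283/8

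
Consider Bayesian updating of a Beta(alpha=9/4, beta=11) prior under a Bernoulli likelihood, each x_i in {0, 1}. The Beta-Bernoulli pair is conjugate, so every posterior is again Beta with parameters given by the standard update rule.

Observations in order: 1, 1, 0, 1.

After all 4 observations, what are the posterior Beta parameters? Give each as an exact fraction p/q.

alpha=21/4, beta=12

obs 1: x=1 → posterior Beta(13/4, 11)
obs 2: x=1 → posterior Beta(17/4, 11)
obs 3: x=0 → posterior Beta(17/4, 12)
obs 4: x=1 → posterior Beta(21/4, 12)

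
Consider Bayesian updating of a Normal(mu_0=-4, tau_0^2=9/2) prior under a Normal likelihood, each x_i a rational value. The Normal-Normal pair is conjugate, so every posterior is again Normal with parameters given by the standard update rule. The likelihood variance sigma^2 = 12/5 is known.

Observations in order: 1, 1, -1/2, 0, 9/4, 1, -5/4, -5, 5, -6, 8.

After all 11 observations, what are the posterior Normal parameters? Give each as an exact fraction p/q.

obs 1: x=1 → posterior Normal(-17/23, 36/23)
obs 2: x=1 → posterior Normal(-1/19, 18/19)
obs 3: x=-1/2 → posterior Normal(-19/106, 36/53)
obs 4: x=0 → posterior Normal(-19/136, 9/17)
obs 5: x=9/4 → posterior Normal(97/332, 36/83)
obs 6: x=1 → posterior Normal(157/392, 18/49)
obs 7: x=-5/4 → posterior Normal(41/226, 36/113)
obs 8: x=-5 → posterior Normal(-109/256, 9/32)
obs 9: x=5 → posterior Normal(41/286, 36/143)
obs 10: x=-6 → posterior Normal(-139/316, 18/79)
obs 11: x=8 → posterior Normal(101/346, 36/173)

mu_0=101/346, tau_0^2=36/173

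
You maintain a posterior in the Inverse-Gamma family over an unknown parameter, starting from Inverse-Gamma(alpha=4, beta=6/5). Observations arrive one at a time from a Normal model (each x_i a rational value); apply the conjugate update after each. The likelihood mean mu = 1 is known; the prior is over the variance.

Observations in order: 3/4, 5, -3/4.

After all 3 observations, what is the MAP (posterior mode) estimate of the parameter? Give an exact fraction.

obs 1: x=3/4 → posterior Inverse-Gamma(9/2, 197/160)
obs 2: x=5 → posterior Inverse-Gamma(5, 1477/160)
obs 3: x=-3/4 → posterior Inverse-Gamma(11/2, 861/80)

861/520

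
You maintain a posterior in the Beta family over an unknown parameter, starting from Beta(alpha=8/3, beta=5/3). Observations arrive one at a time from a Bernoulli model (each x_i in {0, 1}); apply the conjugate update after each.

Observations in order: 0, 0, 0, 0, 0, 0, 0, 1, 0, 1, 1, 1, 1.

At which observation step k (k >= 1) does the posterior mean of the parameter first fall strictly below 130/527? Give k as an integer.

obs 1: x=0 → posterior Beta(8/3, 8/3)
obs 2: x=0 → posterior Beta(8/3, 11/3)
obs 3: x=0 → posterior Beta(8/3, 14/3)
obs 4: x=0 → posterior Beta(8/3, 17/3)
obs 5: x=0 → posterior Beta(8/3, 20/3)
obs 6: x=0 → posterior Beta(8/3, 23/3)
obs 7: x=0 → posterior Beta(8/3, 26/3)
obs 8: x=1 → posterior Beta(11/3, 26/3)
obs 9: x=0 → posterior Beta(11/3, 29/3)
obs 10: x=1 → posterior Beta(14/3, 29/3)
obs 11: x=1 → posterior Beta(17/3, 29/3)
obs 12: x=1 → posterior Beta(20/3, 29/3)
obs 13: x=1 → posterior Beta(23/3, 29/3)

k = 7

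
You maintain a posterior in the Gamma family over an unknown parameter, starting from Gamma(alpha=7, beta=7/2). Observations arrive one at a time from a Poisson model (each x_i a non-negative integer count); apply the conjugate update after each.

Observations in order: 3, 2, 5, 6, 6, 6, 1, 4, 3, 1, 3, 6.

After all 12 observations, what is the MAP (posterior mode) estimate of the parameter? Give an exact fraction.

obs 1: x=3 → posterior Gamma(10, 9/2)
obs 2: x=2 → posterior Gamma(12, 11/2)
obs 3: x=5 → posterior Gamma(17, 13/2)
obs 4: x=6 → posterior Gamma(23, 15/2)
obs 5: x=6 → posterior Gamma(29, 17/2)
obs 6: x=6 → posterior Gamma(35, 19/2)
obs 7: x=1 → posterior Gamma(36, 21/2)
obs 8: x=4 → posterior Gamma(40, 23/2)
obs 9: x=3 → posterior Gamma(43, 25/2)
obs 10: x=1 → posterior Gamma(44, 27/2)
obs 11: x=3 → posterior Gamma(47, 29/2)
obs 12: x=6 → posterior Gamma(53, 31/2)

104/31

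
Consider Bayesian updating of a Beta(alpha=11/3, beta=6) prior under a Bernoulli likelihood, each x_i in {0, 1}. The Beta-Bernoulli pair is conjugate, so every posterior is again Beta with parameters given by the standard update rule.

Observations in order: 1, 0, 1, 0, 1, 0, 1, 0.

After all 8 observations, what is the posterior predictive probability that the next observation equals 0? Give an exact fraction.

30/53

obs 1: x=1 → posterior Beta(14/3, 6)
obs 2: x=0 → posterior Beta(14/3, 7)
obs 3: x=1 → posterior Beta(17/3, 7)
obs 4: x=0 → posterior Beta(17/3, 8)
obs 5: x=1 → posterior Beta(20/3, 8)
obs 6: x=0 → posterior Beta(20/3, 9)
obs 7: x=1 → posterior Beta(23/3, 9)
obs 8: x=0 → posterior Beta(23/3, 10)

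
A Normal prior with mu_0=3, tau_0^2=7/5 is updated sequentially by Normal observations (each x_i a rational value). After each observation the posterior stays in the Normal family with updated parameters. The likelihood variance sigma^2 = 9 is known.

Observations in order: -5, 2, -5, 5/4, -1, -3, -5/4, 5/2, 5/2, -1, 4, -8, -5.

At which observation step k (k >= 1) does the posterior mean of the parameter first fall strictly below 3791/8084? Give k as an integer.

k = 12

obs 1: x=-5 → posterior Normal(25/13, 63/52)
obs 2: x=2 → posterior Normal(114/59, 63/59)
obs 3: x=-5 → posterior Normal(79/66, 21/22)
obs 4: x=5/4 → posterior Normal(351/292, 63/73)
obs 5: x=-1 → posterior Normal(323/320, 63/80)
obs 6: x=-3 → posterior Normal(239/348, 21/29)
obs 7: x=-5/4 → posterior Normal(51/94, 63/94)
obs 8: x=5/2 → posterior Normal(137/202, 63/101)
obs 9: x=5/2 → posterior Normal(43/54, 7/12)
obs 10: x=-1 → posterior Normal(79/115, 63/115)
obs 11: x=4 → posterior Normal(107/122, 63/122)
obs 12: x=-8 → posterior Normal(17/43, 21/43)
obs 13: x=-5 → posterior Normal(2/17, 63/136)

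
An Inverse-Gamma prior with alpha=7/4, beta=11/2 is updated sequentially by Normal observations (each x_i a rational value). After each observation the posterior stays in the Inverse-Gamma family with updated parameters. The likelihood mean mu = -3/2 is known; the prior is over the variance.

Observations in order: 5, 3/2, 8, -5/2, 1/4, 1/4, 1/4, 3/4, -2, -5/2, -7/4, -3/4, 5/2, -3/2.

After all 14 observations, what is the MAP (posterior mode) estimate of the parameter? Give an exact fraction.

obs 1: x=5 → posterior Inverse-Gamma(9/4, 213/8)
obs 2: x=3/2 → posterior Inverse-Gamma(11/4, 249/8)
obs 3: x=8 → posterior Inverse-Gamma(13/4, 305/4)
obs 4: x=-5/2 → posterior Inverse-Gamma(15/4, 307/4)
obs 5: x=1/4 → posterior Inverse-Gamma(17/4, 2505/32)
obs 6: x=1/4 → posterior Inverse-Gamma(19/4, 1277/16)
obs 7: x=1/4 → posterior Inverse-Gamma(21/4, 2603/32)
obs 8: x=3/4 → posterior Inverse-Gamma(23/4, 671/8)
obs 9: x=-2 → posterior Inverse-Gamma(25/4, 84)
obs 10: x=-5/2 → posterior Inverse-Gamma(27/4, 169/2)
obs 11: x=-7/4 → posterior Inverse-Gamma(29/4, 2705/32)
obs 12: x=-3/4 → posterior Inverse-Gamma(31/4, 1357/16)
obs 13: x=5/2 → posterior Inverse-Gamma(33/4, 1485/16)
obs 14: x=-3/2 → posterior Inverse-Gamma(35/4, 1485/16)

495/52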